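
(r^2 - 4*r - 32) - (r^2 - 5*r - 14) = r - 18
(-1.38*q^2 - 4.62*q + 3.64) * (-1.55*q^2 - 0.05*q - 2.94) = 2.139*q^4 + 7.23*q^3 - 1.3538*q^2 + 13.4008*q - 10.7016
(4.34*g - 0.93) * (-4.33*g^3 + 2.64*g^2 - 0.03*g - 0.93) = -18.7922*g^4 + 15.4845*g^3 - 2.5854*g^2 - 4.0083*g + 0.8649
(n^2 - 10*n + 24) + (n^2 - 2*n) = 2*n^2 - 12*n + 24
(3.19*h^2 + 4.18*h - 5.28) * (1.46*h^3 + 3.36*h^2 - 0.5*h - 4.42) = 4.6574*h^5 + 16.8212*h^4 + 4.741*h^3 - 33.9306*h^2 - 15.8356*h + 23.3376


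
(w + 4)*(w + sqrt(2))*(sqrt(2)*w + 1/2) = sqrt(2)*w^3 + 5*w^2/2 + 4*sqrt(2)*w^2 + sqrt(2)*w/2 + 10*w + 2*sqrt(2)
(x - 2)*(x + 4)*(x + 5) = x^3 + 7*x^2 + 2*x - 40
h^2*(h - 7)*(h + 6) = h^4 - h^3 - 42*h^2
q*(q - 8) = q^2 - 8*q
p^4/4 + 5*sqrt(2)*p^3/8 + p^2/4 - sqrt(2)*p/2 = p*(p/2 + sqrt(2)/2)*(p/2 + sqrt(2))*(p - sqrt(2)/2)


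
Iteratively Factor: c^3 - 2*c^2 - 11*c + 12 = (c + 3)*(c^2 - 5*c + 4) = (c - 1)*(c + 3)*(c - 4)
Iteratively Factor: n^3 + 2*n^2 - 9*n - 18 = (n - 3)*(n^2 + 5*n + 6) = (n - 3)*(n + 2)*(n + 3)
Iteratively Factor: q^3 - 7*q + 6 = (q - 1)*(q^2 + q - 6) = (q - 2)*(q - 1)*(q + 3)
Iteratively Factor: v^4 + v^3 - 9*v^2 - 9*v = (v - 3)*(v^3 + 4*v^2 + 3*v) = (v - 3)*(v + 3)*(v^2 + v) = v*(v - 3)*(v + 3)*(v + 1)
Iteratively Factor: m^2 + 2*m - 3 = (m - 1)*(m + 3)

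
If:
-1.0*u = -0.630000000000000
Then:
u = 0.63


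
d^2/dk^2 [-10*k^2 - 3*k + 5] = -20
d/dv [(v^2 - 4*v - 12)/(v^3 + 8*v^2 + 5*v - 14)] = (-v^2 + 12*v + 29)/(v^4 + 12*v^3 + 22*v^2 - 84*v + 49)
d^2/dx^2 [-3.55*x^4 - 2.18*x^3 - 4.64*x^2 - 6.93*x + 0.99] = -42.6*x^2 - 13.08*x - 9.28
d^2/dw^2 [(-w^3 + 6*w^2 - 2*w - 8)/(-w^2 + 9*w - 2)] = 2*(27*w^3 + 6*w^2 - 216*w + 644)/(w^6 - 27*w^5 + 249*w^4 - 837*w^3 + 498*w^2 - 108*w + 8)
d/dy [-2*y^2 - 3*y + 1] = -4*y - 3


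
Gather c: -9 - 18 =-27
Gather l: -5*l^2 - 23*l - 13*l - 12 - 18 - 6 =-5*l^2 - 36*l - 36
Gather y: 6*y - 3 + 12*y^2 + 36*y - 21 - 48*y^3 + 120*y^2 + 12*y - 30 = -48*y^3 + 132*y^2 + 54*y - 54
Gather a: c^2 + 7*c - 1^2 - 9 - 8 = c^2 + 7*c - 18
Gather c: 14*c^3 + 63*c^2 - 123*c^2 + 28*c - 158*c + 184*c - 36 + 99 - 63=14*c^3 - 60*c^2 + 54*c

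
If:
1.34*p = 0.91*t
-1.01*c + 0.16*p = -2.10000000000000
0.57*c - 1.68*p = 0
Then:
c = 2.20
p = 0.75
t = 1.10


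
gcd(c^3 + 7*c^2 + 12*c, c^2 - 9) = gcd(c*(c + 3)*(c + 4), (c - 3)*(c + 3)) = c + 3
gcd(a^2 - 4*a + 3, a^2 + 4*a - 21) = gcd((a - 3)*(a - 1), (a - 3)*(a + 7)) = a - 3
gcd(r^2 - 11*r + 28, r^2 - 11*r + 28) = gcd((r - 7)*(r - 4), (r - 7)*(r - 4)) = r^2 - 11*r + 28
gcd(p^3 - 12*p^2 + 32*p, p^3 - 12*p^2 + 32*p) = p^3 - 12*p^2 + 32*p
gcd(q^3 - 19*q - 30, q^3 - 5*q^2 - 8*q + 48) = q + 3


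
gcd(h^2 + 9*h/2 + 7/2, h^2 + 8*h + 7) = h + 1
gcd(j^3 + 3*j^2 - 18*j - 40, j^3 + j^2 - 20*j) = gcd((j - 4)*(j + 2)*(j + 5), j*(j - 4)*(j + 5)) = j^2 + j - 20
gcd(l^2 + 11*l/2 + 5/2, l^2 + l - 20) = l + 5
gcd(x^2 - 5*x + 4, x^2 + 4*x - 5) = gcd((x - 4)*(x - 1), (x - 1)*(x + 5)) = x - 1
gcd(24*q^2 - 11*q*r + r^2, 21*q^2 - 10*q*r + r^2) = 3*q - r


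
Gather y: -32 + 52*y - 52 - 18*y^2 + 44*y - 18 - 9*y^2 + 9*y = -27*y^2 + 105*y - 102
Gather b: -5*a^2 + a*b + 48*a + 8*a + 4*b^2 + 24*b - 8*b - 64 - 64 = -5*a^2 + 56*a + 4*b^2 + b*(a + 16) - 128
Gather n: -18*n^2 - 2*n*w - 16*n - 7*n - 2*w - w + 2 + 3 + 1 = -18*n^2 + n*(-2*w - 23) - 3*w + 6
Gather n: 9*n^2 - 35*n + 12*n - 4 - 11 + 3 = 9*n^2 - 23*n - 12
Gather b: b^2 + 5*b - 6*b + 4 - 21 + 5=b^2 - b - 12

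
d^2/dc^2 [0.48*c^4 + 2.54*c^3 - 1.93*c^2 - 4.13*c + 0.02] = 5.76*c^2 + 15.24*c - 3.86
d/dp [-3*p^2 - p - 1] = -6*p - 1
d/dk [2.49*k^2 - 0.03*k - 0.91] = 4.98*k - 0.03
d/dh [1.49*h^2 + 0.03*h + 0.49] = 2.98*h + 0.03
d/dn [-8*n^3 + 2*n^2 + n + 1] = -24*n^2 + 4*n + 1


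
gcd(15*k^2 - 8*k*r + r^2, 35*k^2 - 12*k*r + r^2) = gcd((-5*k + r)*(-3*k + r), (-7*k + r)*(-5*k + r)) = -5*k + r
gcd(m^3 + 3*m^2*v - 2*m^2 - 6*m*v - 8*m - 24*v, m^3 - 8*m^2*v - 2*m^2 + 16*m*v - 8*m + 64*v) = m^2 - 2*m - 8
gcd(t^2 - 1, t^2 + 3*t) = 1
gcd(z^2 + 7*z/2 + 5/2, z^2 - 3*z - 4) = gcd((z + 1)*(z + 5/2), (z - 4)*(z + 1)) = z + 1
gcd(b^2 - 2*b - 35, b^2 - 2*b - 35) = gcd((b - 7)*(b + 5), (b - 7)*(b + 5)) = b^2 - 2*b - 35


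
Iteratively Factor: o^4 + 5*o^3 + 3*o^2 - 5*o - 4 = (o - 1)*(o^3 + 6*o^2 + 9*o + 4) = (o - 1)*(o + 4)*(o^2 + 2*o + 1) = (o - 1)*(o + 1)*(o + 4)*(o + 1)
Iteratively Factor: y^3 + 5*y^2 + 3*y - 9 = (y - 1)*(y^2 + 6*y + 9) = (y - 1)*(y + 3)*(y + 3)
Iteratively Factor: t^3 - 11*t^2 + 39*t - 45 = (t - 3)*(t^2 - 8*t + 15) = (t - 5)*(t - 3)*(t - 3)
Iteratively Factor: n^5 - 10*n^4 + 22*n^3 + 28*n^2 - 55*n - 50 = (n - 5)*(n^4 - 5*n^3 - 3*n^2 + 13*n + 10) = (n - 5)*(n + 1)*(n^3 - 6*n^2 + 3*n + 10) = (n - 5)*(n + 1)^2*(n^2 - 7*n + 10) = (n - 5)^2*(n + 1)^2*(n - 2)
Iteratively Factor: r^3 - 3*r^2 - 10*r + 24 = (r - 4)*(r^2 + r - 6) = (r - 4)*(r + 3)*(r - 2)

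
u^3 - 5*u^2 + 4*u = u*(u - 4)*(u - 1)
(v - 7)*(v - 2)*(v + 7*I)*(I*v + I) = I*v^4 - 7*v^3 - 8*I*v^3 + 56*v^2 + 5*I*v^2 - 35*v + 14*I*v - 98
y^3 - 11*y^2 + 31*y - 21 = (y - 7)*(y - 3)*(y - 1)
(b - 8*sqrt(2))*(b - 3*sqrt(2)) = b^2 - 11*sqrt(2)*b + 48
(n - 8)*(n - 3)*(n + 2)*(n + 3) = n^4 - 6*n^3 - 25*n^2 + 54*n + 144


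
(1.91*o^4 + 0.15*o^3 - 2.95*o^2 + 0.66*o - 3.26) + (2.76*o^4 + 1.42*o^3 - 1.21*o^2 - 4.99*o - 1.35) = 4.67*o^4 + 1.57*o^3 - 4.16*o^2 - 4.33*o - 4.61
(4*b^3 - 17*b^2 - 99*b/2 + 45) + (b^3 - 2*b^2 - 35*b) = 5*b^3 - 19*b^2 - 169*b/2 + 45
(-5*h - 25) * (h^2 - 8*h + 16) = -5*h^3 + 15*h^2 + 120*h - 400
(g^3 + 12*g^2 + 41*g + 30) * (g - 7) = g^4 + 5*g^3 - 43*g^2 - 257*g - 210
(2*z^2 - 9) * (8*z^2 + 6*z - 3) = 16*z^4 + 12*z^3 - 78*z^2 - 54*z + 27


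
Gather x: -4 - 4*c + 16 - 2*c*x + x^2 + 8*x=-4*c + x^2 + x*(8 - 2*c) + 12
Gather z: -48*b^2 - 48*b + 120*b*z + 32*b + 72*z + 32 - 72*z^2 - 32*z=-48*b^2 - 16*b - 72*z^2 + z*(120*b + 40) + 32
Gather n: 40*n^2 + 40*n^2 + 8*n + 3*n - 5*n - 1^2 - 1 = 80*n^2 + 6*n - 2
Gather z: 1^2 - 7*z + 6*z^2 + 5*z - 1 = 6*z^2 - 2*z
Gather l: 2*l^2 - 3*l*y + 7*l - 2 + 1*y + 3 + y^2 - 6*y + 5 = 2*l^2 + l*(7 - 3*y) + y^2 - 5*y + 6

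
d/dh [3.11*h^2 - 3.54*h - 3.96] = 6.22*h - 3.54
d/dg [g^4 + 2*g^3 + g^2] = 2*g*(2*g^2 + 3*g + 1)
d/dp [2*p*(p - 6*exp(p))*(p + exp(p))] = -10*p^2*exp(p) + 6*p^2 - 24*p*exp(2*p) - 20*p*exp(p) - 12*exp(2*p)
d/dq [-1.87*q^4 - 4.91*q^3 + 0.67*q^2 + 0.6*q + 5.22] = -7.48*q^3 - 14.73*q^2 + 1.34*q + 0.6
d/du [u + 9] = 1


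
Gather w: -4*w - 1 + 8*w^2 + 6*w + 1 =8*w^2 + 2*w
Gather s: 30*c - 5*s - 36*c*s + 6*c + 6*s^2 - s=36*c + 6*s^2 + s*(-36*c - 6)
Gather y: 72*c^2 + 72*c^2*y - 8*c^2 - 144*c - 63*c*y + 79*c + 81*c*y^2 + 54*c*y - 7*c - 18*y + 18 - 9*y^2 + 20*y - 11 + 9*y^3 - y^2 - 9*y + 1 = 64*c^2 - 72*c + 9*y^3 + y^2*(81*c - 10) + y*(72*c^2 - 9*c - 7) + 8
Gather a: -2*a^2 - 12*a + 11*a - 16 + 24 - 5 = -2*a^2 - a + 3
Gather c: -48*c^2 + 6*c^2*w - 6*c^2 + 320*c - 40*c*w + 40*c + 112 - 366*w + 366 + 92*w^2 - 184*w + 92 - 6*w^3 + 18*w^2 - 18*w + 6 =c^2*(6*w - 54) + c*(360 - 40*w) - 6*w^3 + 110*w^2 - 568*w + 576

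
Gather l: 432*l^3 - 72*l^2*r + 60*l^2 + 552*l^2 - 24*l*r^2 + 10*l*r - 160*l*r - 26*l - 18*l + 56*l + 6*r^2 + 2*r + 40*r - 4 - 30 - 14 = 432*l^3 + l^2*(612 - 72*r) + l*(-24*r^2 - 150*r + 12) + 6*r^2 + 42*r - 48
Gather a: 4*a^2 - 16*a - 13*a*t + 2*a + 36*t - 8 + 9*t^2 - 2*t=4*a^2 + a*(-13*t - 14) + 9*t^2 + 34*t - 8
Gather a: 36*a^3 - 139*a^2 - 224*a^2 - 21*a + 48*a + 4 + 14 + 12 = 36*a^3 - 363*a^2 + 27*a + 30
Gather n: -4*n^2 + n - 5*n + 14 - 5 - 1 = -4*n^2 - 4*n + 8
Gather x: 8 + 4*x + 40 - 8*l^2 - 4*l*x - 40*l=-8*l^2 - 40*l + x*(4 - 4*l) + 48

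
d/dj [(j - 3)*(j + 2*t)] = 2*j + 2*t - 3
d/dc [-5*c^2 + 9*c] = 9 - 10*c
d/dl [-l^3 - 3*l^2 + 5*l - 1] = -3*l^2 - 6*l + 5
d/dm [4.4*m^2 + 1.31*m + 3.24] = 8.8*m + 1.31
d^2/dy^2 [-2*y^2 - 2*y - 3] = -4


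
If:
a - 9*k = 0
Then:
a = 9*k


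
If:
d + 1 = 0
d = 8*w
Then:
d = -1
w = -1/8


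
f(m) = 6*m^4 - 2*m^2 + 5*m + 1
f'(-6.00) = -5155.00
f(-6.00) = 7675.00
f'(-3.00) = -631.00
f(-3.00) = 454.00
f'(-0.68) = 0.17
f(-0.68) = -2.04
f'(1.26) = 47.97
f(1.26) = 19.25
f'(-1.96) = -167.87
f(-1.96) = 72.06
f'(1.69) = 114.08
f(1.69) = 52.68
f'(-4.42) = -2049.74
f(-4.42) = 2229.85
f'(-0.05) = 5.20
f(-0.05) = 0.75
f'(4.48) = 2145.05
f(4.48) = 2400.18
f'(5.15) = 3262.58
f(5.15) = 4194.36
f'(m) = 24*m^3 - 4*m + 5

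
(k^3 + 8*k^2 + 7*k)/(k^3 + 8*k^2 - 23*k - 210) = k*(k + 1)/(k^2 + k - 30)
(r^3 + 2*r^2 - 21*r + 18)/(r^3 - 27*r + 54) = (r - 1)/(r - 3)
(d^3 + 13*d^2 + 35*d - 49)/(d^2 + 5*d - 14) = (d^2 + 6*d - 7)/(d - 2)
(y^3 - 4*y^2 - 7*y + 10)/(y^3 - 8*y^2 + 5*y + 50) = (y - 1)/(y - 5)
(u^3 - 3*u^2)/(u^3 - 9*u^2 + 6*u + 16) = u^2*(u - 3)/(u^3 - 9*u^2 + 6*u + 16)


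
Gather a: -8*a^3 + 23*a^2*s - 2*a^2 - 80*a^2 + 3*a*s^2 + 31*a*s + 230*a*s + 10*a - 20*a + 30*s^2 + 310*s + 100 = -8*a^3 + a^2*(23*s - 82) + a*(3*s^2 + 261*s - 10) + 30*s^2 + 310*s + 100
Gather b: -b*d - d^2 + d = -b*d - d^2 + d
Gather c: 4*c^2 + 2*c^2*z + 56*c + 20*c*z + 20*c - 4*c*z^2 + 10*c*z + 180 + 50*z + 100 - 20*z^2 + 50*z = c^2*(2*z + 4) + c*(-4*z^2 + 30*z + 76) - 20*z^2 + 100*z + 280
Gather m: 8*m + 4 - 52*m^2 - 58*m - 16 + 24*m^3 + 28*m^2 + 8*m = 24*m^3 - 24*m^2 - 42*m - 12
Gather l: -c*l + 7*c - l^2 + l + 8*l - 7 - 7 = 7*c - l^2 + l*(9 - c) - 14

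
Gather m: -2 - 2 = -4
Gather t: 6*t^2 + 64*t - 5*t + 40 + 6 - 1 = 6*t^2 + 59*t + 45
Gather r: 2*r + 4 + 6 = 2*r + 10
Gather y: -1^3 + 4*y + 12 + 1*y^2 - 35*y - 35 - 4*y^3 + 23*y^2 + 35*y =-4*y^3 + 24*y^2 + 4*y - 24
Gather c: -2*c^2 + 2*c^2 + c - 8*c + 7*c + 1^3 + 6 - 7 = 0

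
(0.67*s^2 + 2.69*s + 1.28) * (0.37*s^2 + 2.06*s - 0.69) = 0.2479*s^4 + 2.3755*s^3 + 5.5527*s^2 + 0.7807*s - 0.8832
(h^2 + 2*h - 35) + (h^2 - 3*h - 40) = 2*h^2 - h - 75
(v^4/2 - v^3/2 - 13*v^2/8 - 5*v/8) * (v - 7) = v^5/2 - 4*v^4 + 15*v^3/8 + 43*v^2/4 + 35*v/8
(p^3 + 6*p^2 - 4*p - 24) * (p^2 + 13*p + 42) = p^5 + 19*p^4 + 116*p^3 + 176*p^2 - 480*p - 1008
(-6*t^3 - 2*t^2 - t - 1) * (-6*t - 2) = 36*t^4 + 24*t^3 + 10*t^2 + 8*t + 2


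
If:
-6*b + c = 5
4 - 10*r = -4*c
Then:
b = 5*r/12 - 1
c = 5*r/2 - 1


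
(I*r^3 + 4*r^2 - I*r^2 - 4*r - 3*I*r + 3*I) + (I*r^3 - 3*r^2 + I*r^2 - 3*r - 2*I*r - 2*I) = 2*I*r^3 + r^2 - 7*r - 5*I*r + I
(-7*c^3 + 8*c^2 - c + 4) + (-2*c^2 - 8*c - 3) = -7*c^3 + 6*c^2 - 9*c + 1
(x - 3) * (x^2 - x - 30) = x^3 - 4*x^2 - 27*x + 90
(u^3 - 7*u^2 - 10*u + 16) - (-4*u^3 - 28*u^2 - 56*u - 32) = 5*u^3 + 21*u^2 + 46*u + 48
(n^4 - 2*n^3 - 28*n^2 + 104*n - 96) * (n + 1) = n^5 - n^4 - 30*n^3 + 76*n^2 + 8*n - 96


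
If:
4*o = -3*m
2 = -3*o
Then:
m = 8/9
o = -2/3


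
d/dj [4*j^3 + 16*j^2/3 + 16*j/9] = 12*j^2 + 32*j/3 + 16/9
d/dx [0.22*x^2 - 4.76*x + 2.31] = 0.44*x - 4.76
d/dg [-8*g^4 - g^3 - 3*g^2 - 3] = g*(-32*g^2 - 3*g - 6)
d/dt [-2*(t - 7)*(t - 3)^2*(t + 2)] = -8*t^3 + 66*t^2 - 100*t - 78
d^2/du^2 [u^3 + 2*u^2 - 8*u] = 6*u + 4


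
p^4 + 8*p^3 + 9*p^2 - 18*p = p*(p - 1)*(p + 3)*(p + 6)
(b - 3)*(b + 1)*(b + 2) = b^3 - 7*b - 6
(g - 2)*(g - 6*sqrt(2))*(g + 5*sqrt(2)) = g^3 - 2*g^2 - sqrt(2)*g^2 - 60*g + 2*sqrt(2)*g + 120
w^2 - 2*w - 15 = (w - 5)*(w + 3)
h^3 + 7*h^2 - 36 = (h - 2)*(h + 3)*(h + 6)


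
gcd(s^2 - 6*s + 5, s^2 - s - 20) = s - 5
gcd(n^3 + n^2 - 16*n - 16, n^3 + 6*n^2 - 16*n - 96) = n^2 - 16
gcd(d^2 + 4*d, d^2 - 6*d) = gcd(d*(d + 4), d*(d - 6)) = d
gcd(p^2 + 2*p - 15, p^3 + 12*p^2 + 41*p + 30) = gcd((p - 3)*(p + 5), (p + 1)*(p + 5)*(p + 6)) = p + 5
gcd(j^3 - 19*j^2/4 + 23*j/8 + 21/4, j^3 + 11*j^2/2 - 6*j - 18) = j - 2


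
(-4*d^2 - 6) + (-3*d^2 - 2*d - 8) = -7*d^2 - 2*d - 14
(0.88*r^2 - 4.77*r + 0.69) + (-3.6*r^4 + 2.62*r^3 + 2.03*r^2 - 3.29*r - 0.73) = -3.6*r^4 + 2.62*r^3 + 2.91*r^2 - 8.06*r - 0.04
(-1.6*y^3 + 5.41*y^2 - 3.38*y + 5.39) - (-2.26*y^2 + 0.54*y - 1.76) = -1.6*y^3 + 7.67*y^2 - 3.92*y + 7.15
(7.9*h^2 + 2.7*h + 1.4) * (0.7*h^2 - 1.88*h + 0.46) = 5.53*h^4 - 12.962*h^3 - 0.462*h^2 - 1.39*h + 0.644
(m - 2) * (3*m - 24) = 3*m^2 - 30*m + 48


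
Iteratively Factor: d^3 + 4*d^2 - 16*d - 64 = (d + 4)*(d^2 - 16) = (d + 4)^2*(d - 4)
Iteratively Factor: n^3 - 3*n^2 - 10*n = (n)*(n^2 - 3*n - 10) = n*(n + 2)*(n - 5)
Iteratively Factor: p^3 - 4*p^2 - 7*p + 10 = (p + 2)*(p^2 - 6*p + 5) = (p - 1)*(p + 2)*(p - 5)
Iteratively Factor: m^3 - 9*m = (m)*(m^2 - 9) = m*(m + 3)*(m - 3)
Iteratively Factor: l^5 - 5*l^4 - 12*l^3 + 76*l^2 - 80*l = (l)*(l^4 - 5*l^3 - 12*l^2 + 76*l - 80) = l*(l + 4)*(l^3 - 9*l^2 + 24*l - 20) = l*(l - 2)*(l + 4)*(l^2 - 7*l + 10) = l*(l - 2)^2*(l + 4)*(l - 5)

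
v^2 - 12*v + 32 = (v - 8)*(v - 4)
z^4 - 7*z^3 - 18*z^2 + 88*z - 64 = (z - 8)*(z - 2)*(z - 1)*(z + 4)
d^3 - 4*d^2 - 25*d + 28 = (d - 7)*(d - 1)*(d + 4)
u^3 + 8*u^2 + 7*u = u*(u + 1)*(u + 7)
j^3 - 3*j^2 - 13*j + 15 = (j - 5)*(j - 1)*(j + 3)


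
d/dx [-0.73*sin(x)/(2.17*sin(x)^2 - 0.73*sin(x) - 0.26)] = (1.5841*sin(x)^2 + 0.1898)*cos(x)/(4.7089*sin(x)^4 - 3.1682*sin(x)^3 - 0.5955*sin(x)^2 + 0.3796*sin(x) + 0.0676)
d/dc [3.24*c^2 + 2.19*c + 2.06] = 6.48*c + 2.19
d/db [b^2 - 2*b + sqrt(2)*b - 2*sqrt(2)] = 2*b - 2 + sqrt(2)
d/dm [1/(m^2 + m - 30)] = (-2*m - 1)/(m^2 + m - 30)^2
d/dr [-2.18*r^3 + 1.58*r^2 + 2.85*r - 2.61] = -6.54*r^2 + 3.16*r + 2.85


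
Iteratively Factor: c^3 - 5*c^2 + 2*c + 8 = (c - 2)*(c^2 - 3*c - 4) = (c - 2)*(c + 1)*(c - 4)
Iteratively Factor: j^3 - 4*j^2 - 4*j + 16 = (j + 2)*(j^2 - 6*j + 8) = (j - 4)*(j + 2)*(j - 2)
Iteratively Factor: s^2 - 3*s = (s - 3)*(s)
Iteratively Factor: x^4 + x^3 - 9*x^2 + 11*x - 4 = (x - 1)*(x^3 + 2*x^2 - 7*x + 4) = (x - 1)^2*(x^2 + 3*x - 4) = (x - 1)^3*(x + 4)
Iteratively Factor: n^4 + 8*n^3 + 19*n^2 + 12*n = (n + 1)*(n^3 + 7*n^2 + 12*n) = (n + 1)*(n + 4)*(n^2 + 3*n) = (n + 1)*(n + 3)*(n + 4)*(n)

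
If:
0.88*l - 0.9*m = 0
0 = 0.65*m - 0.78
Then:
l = 1.23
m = 1.20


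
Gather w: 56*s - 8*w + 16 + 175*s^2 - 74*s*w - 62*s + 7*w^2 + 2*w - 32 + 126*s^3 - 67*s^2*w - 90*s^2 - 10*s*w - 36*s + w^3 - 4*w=126*s^3 + 85*s^2 - 42*s + w^3 + 7*w^2 + w*(-67*s^2 - 84*s - 10) - 16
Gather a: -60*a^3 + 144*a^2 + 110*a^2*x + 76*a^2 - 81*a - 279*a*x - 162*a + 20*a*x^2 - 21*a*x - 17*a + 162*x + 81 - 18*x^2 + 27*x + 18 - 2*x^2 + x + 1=-60*a^3 + a^2*(110*x + 220) + a*(20*x^2 - 300*x - 260) - 20*x^2 + 190*x + 100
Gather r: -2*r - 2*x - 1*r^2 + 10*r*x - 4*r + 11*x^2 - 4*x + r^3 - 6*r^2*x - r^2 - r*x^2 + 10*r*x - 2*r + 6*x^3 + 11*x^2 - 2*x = r^3 + r^2*(-6*x - 2) + r*(-x^2 + 20*x - 8) + 6*x^3 + 22*x^2 - 8*x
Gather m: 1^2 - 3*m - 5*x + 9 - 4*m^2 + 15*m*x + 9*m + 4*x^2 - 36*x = -4*m^2 + m*(15*x + 6) + 4*x^2 - 41*x + 10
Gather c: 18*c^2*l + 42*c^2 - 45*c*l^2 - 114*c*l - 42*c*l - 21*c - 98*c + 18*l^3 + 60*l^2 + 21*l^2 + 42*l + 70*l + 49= c^2*(18*l + 42) + c*(-45*l^2 - 156*l - 119) + 18*l^3 + 81*l^2 + 112*l + 49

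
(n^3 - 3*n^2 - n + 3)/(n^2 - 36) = (n^3 - 3*n^2 - n + 3)/(n^2 - 36)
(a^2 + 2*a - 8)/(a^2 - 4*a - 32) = (a - 2)/(a - 8)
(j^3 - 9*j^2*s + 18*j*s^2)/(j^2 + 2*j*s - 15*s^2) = j*(j - 6*s)/(j + 5*s)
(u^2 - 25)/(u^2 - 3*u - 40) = (u - 5)/(u - 8)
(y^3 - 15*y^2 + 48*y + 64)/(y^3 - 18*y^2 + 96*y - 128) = (y + 1)/(y - 2)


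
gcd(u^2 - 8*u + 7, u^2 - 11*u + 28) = u - 7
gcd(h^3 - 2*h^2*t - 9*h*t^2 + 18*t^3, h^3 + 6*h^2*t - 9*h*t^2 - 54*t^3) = -h^2 + 9*t^2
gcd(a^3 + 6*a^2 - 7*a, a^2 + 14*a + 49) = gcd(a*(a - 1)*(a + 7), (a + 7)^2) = a + 7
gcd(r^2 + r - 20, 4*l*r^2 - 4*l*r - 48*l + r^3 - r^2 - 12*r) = r - 4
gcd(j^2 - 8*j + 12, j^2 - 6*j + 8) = j - 2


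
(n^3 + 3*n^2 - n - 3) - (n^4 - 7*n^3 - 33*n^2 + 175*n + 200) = -n^4 + 8*n^3 + 36*n^2 - 176*n - 203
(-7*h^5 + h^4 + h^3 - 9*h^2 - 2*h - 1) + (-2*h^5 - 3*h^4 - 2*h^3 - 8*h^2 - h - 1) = -9*h^5 - 2*h^4 - h^3 - 17*h^2 - 3*h - 2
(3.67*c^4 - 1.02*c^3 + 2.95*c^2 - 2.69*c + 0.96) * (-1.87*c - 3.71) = -6.8629*c^5 - 11.7083*c^4 - 1.7323*c^3 - 5.9142*c^2 + 8.1847*c - 3.5616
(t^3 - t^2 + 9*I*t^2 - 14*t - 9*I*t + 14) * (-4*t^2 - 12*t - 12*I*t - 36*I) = -4*t^5 - 8*t^4 - 48*I*t^4 + 176*t^3 - 96*I*t^3 + 328*t^2 + 312*I*t^2 - 492*t + 336*I*t - 504*I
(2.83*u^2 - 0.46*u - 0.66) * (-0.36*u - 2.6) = -1.0188*u^3 - 7.1924*u^2 + 1.4336*u + 1.716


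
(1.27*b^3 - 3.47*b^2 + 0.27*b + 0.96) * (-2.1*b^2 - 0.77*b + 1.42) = -2.667*b^5 + 6.3091*b^4 + 3.9083*b^3 - 7.1513*b^2 - 0.3558*b + 1.3632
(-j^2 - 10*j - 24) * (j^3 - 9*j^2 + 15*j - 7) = -j^5 - j^4 + 51*j^3 + 73*j^2 - 290*j + 168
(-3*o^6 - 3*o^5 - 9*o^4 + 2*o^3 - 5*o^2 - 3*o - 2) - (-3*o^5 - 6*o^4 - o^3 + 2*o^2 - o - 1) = -3*o^6 - 3*o^4 + 3*o^3 - 7*o^2 - 2*o - 1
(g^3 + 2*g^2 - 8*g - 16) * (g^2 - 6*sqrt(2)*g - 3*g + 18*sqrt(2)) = g^5 - 6*sqrt(2)*g^4 - g^4 - 14*g^3 + 6*sqrt(2)*g^3 + 8*g^2 + 84*sqrt(2)*g^2 - 48*sqrt(2)*g + 48*g - 288*sqrt(2)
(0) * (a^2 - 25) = 0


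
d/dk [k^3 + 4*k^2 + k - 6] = 3*k^2 + 8*k + 1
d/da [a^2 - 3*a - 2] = 2*a - 3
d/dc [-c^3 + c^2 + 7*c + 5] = -3*c^2 + 2*c + 7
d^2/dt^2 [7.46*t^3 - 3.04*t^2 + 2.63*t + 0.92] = 44.76*t - 6.08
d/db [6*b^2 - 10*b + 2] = 12*b - 10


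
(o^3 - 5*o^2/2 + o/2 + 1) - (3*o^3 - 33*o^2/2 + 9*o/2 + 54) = -2*o^3 + 14*o^2 - 4*o - 53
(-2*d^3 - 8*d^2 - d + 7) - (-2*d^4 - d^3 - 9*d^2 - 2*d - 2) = 2*d^4 - d^3 + d^2 + d + 9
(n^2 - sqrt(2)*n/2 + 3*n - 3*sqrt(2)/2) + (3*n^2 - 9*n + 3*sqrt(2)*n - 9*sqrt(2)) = 4*n^2 - 6*n + 5*sqrt(2)*n/2 - 21*sqrt(2)/2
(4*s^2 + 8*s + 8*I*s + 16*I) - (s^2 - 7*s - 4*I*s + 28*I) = 3*s^2 + 15*s + 12*I*s - 12*I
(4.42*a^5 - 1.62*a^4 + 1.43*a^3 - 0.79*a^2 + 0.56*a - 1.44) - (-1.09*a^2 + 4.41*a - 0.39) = 4.42*a^5 - 1.62*a^4 + 1.43*a^3 + 0.3*a^2 - 3.85*a - 1.05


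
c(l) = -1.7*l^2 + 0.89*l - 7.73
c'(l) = 0.89 - 3.4*l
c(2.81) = -18.65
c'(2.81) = -8.66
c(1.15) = -8.95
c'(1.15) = -3.02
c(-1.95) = -15.93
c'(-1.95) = 7.52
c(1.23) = -9.21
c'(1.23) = -3.29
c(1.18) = -9.05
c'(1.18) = -3.12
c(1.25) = -9.27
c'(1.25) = -3.36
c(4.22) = -34.25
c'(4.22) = -13.46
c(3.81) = -29.02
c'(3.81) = -12.06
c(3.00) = -20.36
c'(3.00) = -9.31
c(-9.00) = -153.44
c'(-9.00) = 31.49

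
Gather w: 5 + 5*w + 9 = 5*w + 14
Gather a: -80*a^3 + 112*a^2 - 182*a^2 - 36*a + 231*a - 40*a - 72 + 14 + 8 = -80*a^3 - 70*a^2 + 155*a - 50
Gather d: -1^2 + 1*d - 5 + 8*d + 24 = 9*d + 18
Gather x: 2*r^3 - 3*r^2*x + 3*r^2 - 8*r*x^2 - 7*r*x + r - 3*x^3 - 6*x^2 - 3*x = 2*r^3 + 3*r^2 + r - 3*x^3 + x^2*(-8*r - 6) + x*(-3*r^2 - 7*r - 3)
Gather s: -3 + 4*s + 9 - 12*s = 6 - 8*s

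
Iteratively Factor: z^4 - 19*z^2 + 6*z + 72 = (z + 4)*(z^3 - 4*z^2 - 3*z + 18) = (z - 3)*(z + 4)*(z^2 - z - 6) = (z - 3)*(z + 2)*(z + 4)*(z - 3)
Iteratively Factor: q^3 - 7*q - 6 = (q + 2)*(q^2 - 2*q - 3) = (q + 1)*(q + 2)*(q - 3)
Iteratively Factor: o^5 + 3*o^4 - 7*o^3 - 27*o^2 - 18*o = (o + 2)*(o^4 + o^3 - 9*o^2 - 9*o) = o*(o + 2)*(o^3 + o^2 - 9*o - 9) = o*(o - 3)*(o + 2)*(o^2 + 4*o + 3) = o*(o - 3)*(o + 1)*(o + 2)*(o + 3)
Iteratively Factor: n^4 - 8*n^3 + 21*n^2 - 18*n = (n - 3)*(n^3 - 5*n^2 + 6*n) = (n - 3)^2*(n^2 - 2*n) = (n - 3)^2*(n - 2)*(n)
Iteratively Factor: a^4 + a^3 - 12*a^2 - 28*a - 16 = (a + 1)*(a^3 - 12*a - 16) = (a - 4)*(a + 1)*(a^2 + 4*a + 4) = (a - 4)*(a + 1)*(a + 2)*(a + 2)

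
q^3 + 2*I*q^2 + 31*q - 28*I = (q - 4*I)*(q - I)*(q + 7*I)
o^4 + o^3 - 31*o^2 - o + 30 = (o - 5)*(o - 1)*(o + 1)*(o + 6)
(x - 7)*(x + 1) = x^2 - 6*x - 7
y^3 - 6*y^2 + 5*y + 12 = (y - 4)*(y - 3)*(y + 1)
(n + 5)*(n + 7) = n^2 + 12*n + 35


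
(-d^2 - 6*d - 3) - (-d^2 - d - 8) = 5 - 5*d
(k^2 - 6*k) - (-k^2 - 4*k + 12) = 2*k^2 - 2*k - 12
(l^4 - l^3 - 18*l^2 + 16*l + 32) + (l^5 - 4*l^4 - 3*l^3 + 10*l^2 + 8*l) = l^5 - 3*l^4 - 4*l^3 - 8*l^2 + 24*l + 32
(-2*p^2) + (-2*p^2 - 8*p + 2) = -4*p^2 - 8*p + 2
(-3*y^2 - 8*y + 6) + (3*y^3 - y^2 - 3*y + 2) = 3*y^3 - 4*y^2 - 11*y + 8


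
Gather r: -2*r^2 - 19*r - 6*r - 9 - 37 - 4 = -2*r^2 - 25*r - 50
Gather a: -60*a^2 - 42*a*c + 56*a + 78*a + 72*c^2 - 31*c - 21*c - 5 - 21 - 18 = -60*a^2 + a*(134 - 42*c) + 72*c^2 - 52*c - 44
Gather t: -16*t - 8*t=-24*t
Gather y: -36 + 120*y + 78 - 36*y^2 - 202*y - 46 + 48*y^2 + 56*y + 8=12*y^2 - 26*y + 4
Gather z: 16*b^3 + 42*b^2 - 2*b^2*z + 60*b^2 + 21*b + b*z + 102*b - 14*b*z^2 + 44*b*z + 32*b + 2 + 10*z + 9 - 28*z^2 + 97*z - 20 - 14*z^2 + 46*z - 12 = 16*b^3 + 102*b^2 + 155*b + z^2*(-14*b - 42) + z*(-2*b^2 + 45*b + 153) - 21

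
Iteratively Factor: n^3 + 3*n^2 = (n)*(n^2 + 3*n) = n^2*(n + 3)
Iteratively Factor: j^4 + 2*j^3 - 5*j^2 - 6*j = (j - 2)*(j^3 + 4*j^2 + 3*j) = j*(j - 2)*(j^2 + 4*j + 3) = j*(j - 2)*(j + 1)*(j + 3)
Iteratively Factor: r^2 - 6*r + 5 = (r - 1)*(r - 5)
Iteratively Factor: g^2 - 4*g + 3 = (g - 1)*(g - 3)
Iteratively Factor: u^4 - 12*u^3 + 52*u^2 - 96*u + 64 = (u - 4)*(u^3 - 8*u^2 + 20*u - 16) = (u - 4)*(u - 2)*(u^2 - 6*u + 8) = (u - 4)*(u - 2)^2*(u - 4)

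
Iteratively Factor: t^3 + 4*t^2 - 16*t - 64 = (t - 4)*(t^2 + 8*t + 16) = (t - 4)*(t + 4)*(t + 4)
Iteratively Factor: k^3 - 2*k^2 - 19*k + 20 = (k - 1)*(k^2 - k - 20) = (k - 1)*(k + 4)*(k - 5)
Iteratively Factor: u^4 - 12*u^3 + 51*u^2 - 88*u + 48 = (u - 4)*(u^3 - 8*u^2 + 19*u - 12) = (u - 4)*(u - 3)*(u^2 - 5*u + 4) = (u - 4)^2*(u - 3)*(u - 1)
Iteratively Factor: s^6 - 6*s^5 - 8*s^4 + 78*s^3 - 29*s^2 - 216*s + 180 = (s - 3)*(s^5 - 3*s^4 - 17*s^3 + 27*s^2 + 52*s - 60) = (s - 3)*(s - 1)*(s^4 - 2*s^3 - 19*s^2 + 8*s + 60) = (s - 5)*(s - 3)*(s - 1)*(s^3 + 3*s^2 - 4*s - 12) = (s - 5)*(s - 3)*(s - 2)*(s - 1)*(s^2 + 5*s + 6) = (s - 5)*(s - 3)*(s - 2)*(s - 1)*(s + 3)*(s + 2)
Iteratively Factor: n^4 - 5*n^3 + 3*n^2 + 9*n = (n + 1)*(n^3 - 6*n^2 + 9*n) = n*(n + 1)*(n^2 - 6*n + 9) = n*(n - 3)*(n + 1)*(n - 3)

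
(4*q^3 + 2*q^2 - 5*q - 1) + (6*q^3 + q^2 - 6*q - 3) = 10*q^3 + 3*q^2 - 11*q - 4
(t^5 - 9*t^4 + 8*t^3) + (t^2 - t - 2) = t^5 - 9*t^4 + 8*t^3 + t^2 - t - 2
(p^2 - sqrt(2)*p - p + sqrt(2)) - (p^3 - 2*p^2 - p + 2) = -p^3 + 3*p^2 - sqrt(2)*p - 2 + sqrt(2)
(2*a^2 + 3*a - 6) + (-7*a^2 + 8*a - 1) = -5*a^2 + 11*a - 7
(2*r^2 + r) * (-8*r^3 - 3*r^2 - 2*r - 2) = -16*r^5 - 14*r^4 - 7*r^3 - 6*r^2 - 2*r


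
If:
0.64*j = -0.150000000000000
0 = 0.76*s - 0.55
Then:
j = -0.23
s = 0.72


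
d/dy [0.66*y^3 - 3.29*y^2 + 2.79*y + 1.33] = 1.98*y^2 - 6.58*y + 2.79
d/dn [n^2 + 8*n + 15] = 2*n + 8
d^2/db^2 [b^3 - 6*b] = 6*b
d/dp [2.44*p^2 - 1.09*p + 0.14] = 4.88*p - 1.09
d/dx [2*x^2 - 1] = 4*x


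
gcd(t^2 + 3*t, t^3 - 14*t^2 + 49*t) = t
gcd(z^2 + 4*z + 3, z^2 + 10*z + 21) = z + 3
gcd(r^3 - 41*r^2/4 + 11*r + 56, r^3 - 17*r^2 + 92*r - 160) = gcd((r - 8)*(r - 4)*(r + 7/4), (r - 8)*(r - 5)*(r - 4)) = r^2 - 12*r + 32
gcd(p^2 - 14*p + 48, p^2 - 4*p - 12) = p - 6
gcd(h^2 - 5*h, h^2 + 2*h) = h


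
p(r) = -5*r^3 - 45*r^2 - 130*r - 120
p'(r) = -15*r^2 - 90*r - 130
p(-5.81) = 96.89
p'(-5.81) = -113.44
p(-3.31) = -1.40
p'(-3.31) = 3.56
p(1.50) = -433.12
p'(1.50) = -298.75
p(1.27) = -367.92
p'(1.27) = -268.49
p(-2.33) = 1.85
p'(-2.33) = -1.73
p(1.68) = -489.12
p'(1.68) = -323.54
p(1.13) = -331.57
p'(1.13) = -250.85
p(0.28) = -160.04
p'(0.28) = -156.38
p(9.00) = -8580.00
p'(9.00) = -2155.00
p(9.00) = -8580.00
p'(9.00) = -2155.00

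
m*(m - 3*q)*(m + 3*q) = m^3 - 9*m*q^2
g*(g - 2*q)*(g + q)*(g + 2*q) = g^4 + g^3*q - 4*g^2*q^2 - 4*g*q^3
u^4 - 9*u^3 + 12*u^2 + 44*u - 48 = (u - 6)*(u - 4)*(u - 1)*(u + 2)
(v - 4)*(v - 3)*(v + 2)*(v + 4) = v^4 - v^3 - 22*v^2 + 16*v + 96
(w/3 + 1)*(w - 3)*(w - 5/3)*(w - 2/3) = w^4/3 - 7*w^3/9 - 71*w^2/27 + 7*w - 10/3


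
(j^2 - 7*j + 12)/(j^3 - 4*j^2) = (j - 3)/j^2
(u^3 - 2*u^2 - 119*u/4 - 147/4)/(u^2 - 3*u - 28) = (u^2 + 5*u + 21/4)/(u + 4)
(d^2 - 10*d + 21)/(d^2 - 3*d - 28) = (d - 3)/(d + 4)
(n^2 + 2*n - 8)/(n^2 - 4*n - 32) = (n - 2)/(n - 8)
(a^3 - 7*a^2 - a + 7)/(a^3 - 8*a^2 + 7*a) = (a + 1)/a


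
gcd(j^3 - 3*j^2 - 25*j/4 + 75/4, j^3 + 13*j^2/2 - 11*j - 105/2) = j^2 - j/2 - 15/2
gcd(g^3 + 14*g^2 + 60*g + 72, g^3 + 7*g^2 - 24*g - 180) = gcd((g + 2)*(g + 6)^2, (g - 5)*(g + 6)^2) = g^2 + 12*g + 36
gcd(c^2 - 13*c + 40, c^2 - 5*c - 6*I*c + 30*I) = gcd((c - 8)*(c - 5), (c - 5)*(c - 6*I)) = c - 5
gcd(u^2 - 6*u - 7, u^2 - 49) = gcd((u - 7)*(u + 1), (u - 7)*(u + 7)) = u - 7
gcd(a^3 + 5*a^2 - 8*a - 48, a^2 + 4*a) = a + 4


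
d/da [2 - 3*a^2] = -6*a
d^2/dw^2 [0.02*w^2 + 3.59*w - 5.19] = 0.0400000000000000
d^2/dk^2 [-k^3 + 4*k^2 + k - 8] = 8 - 6*k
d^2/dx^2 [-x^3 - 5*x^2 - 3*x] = -6*x - 10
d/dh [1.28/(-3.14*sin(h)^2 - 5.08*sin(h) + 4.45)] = (8.0384*sin(h) + 6.5024)*cos(h)/(3.14*sin(h)^2 + 5.08*sin(h) - 4.45)^2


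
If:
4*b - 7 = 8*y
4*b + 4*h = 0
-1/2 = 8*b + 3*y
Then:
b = 17/76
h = -17/76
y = -29/38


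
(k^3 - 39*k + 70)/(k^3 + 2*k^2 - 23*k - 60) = (k^2 + 5*k - 14)/(k^2 + 7*k + 12)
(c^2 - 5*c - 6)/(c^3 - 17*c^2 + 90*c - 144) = (c + 1)/(c^2 - 11*c + 24)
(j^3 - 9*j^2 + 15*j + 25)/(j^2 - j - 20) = (j^2 - 4*j - 5)/(j + 4)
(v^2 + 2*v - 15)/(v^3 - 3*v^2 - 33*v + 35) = (v - 3)/(v^2 - 8*v + 7)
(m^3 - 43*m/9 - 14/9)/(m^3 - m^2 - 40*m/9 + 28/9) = (3*m + 1)/(3*m - 2)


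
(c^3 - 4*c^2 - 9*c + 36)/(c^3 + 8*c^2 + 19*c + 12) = (c^2 - 7*c + 12)/(c^2 + 5*c + 4)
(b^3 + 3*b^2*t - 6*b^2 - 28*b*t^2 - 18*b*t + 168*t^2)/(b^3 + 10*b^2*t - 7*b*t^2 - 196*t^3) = (b - 6)/(b + 7*t)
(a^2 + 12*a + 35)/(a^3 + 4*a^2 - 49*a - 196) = (a + 5)/(a^2 - 3*a - 28)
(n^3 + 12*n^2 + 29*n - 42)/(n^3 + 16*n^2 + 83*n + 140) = (n^2 + 5*n - 6)/(n^2 + 9*n + 20)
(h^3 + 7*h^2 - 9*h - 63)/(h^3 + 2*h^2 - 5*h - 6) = (h^2 + 4*h - 21)/(h^2 - h - 2)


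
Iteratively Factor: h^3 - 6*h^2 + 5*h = (h)*(h^2 - 6*h + 5) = h*(h - 1)*(h - 5)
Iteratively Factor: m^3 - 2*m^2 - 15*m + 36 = (m - 3)*(m^2 + m - 12) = (m - 3)^2*(m + 4)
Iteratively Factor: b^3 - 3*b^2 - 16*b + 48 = (b + 4)*(b^2 - 7*b + 12) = (b - 3)*(b + 4)*(b - 4)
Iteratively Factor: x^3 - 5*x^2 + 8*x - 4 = (x - 1)*(x^2 - 4*x + 4) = (x - 2)*(x - 1)*(x - 2)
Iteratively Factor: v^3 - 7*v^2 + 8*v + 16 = (v - 4)*(v^2 - 3*v - 4) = (v - 4)*(v + 1)*(v - 4)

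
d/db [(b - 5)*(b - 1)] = 2*b - 6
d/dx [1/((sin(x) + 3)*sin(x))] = -(2*sin(x) + 3)*cos(x)/((sin(x) + 3)^2*sin(x)^2)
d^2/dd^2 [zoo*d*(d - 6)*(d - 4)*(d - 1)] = zoo*(d^2 + d + 1)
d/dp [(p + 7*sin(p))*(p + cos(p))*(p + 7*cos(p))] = -(p + 7*sin(p))*(p + cos(p))*(7*sin(p) - 1) - (p + 7*sin(p))*(p + 7*cos(p))*(sin(p) - 1) + (p + cos(p))*(p + 7*cos(p))*(7*cos(p) + 1)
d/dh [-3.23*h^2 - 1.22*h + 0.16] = -6.46*h - 1.22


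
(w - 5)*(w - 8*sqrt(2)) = w^2 - 8*sqrt(2)*w - 5*w + 40*sqrt(2)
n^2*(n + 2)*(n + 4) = n^4 + 6*n^3 + 8*n^2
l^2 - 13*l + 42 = (l - 7)*(l - 6)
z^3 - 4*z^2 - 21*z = z*(z - 7)*(z + 3)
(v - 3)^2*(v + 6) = v^3 - 27*v + 54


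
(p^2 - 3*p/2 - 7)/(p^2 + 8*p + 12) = (p - 7/2)/(p + 6)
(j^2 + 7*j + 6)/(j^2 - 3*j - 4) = (j + 6)/(j - 4)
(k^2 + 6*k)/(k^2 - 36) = k/(k - 6)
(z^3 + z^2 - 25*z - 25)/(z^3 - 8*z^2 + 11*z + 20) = (z + 5)/(z - 4)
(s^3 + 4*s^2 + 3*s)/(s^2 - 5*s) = (s^2 + 4*s + 3)/(s - 5)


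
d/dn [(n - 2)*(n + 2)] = 2*n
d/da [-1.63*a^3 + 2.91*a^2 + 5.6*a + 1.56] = -4.89*a^2 + 5.82*a + 5.6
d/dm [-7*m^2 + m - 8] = 1 - 14*m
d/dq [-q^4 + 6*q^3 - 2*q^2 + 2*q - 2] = -4*q^3 + 18*q^2 - 4*q + 2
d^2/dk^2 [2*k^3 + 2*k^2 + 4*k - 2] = 12*k + 4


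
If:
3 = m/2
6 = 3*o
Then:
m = 6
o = 2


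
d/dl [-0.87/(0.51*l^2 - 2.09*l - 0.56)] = (0.8874*l - 1.8183)/(-0.51*l^2 + 2.09*l + 0.56)^2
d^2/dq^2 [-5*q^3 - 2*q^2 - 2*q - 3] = -30*q - 4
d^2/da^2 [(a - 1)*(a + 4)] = 2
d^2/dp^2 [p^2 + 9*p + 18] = 2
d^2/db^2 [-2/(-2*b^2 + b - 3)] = 4*(-4*b^2 + 2*b + (4*b - 1)^2 - 6)/(2*b^2 - b + 3)^3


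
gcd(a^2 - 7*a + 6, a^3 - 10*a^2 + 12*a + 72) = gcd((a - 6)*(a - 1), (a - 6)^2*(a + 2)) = a - 6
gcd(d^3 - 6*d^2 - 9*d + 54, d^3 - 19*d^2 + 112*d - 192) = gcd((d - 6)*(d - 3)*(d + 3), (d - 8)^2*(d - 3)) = d - 3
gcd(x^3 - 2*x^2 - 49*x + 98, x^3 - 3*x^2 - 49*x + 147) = x^2 - 49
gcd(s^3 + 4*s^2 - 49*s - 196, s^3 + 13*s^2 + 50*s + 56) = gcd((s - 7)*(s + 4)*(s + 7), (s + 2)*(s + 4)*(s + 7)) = s^2 + 11*s + 28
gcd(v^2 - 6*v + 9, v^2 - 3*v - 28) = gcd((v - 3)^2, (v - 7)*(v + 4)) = 1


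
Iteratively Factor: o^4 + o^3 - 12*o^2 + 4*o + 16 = (o + 1)*(o^3 - 12*o + 16) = (o + 1)*(o + 4)*(o^2 - 4*o + 4) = (o - 2)*(o + 1)*(o + 4)*(o - 2)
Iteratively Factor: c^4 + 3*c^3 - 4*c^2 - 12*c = (c + 2)*(c^3 + c^2 - 6*c) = c*(c + 2)*(c^2 + c - 6) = c*(c + 2)*(c + 3)*(c - 2)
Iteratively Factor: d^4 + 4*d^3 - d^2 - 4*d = (d + 1)*(d^3 + 3*d^2 - 4*d) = (d + 1)*(d + 4)*(d^2 - d) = d*(d + 1)*(d + 4)*(d - 1)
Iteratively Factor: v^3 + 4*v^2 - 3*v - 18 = (v - 2)*(v^2 + 6*v + 9) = (v - 2)*(v + 3)*(v + 3)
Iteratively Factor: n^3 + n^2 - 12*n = (n)*(n^2 + n - 12) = n*(n - 3)*(n + 4)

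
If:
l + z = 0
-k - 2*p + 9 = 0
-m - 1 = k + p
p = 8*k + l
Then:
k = 2*z/17 + 9/17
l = -z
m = -z/17 - 98/17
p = 72/17 - z/17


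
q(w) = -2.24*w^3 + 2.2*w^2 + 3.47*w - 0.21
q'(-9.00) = -580.45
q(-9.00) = 1779.72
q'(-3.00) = -70.21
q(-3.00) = 69.66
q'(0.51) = 3.97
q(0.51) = 1.83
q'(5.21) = -156.01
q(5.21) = -239.20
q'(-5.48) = -222.45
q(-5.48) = 415.47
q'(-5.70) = -239.94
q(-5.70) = 466.32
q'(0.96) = 1.50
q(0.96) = 3.17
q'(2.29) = -21.69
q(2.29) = -7.63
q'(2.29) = -21.69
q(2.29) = -7.63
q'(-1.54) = -19.24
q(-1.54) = 7.84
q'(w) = -6.72*w^2 + 4.4*w + 3.47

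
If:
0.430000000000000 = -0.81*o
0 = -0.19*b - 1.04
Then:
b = -5.47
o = -0.53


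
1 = 1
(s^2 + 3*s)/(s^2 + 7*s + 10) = s*(s + 3)/(s^2 + 7*s + 10)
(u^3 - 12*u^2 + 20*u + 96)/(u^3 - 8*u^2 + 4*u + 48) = (u - 8)/(u - 4)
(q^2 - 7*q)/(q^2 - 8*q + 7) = q/(q - 1)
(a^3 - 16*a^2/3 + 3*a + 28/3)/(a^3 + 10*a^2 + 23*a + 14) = (3*a^2 - 19*a + 28)/(3*(a^2 + 9*a + 14))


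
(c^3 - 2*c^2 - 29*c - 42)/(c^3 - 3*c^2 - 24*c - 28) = (c + 3)/(c + 2)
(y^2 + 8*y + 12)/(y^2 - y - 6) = (y + 6)/(y - 3)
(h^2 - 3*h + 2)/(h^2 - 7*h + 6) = (h - 2)/(h - 6)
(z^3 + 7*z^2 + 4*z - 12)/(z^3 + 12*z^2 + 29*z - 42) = (z + 2)/(z + 7)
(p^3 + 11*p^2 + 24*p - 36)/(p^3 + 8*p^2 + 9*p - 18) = (p + 6)/(p + 3)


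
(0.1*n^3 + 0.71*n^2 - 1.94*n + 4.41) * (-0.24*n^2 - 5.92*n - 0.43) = -0.024*n^5 - 0.7624*n^4 - 3.7806*n^3 + 10.1211*n^2 - 25.273*n - 1.8963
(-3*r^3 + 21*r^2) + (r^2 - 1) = -3*r^3 + 22*r^2 - 1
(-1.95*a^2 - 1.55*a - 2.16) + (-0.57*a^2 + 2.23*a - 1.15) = -2.52*a^2 + 0.68*a - 3.31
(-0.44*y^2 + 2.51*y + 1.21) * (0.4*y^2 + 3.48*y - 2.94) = -0.176*y^4 - 0.5272*y^3 + 10.5124*y^2 - 3.1686*y - 3.5574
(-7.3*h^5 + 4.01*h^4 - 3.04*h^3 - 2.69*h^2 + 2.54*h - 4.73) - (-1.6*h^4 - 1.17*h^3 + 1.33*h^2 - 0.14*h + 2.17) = -7.3*h^5 + 5.61*h^4 - 1.87*h^3 - 4.02*h^2 + 2.68*h - 6.9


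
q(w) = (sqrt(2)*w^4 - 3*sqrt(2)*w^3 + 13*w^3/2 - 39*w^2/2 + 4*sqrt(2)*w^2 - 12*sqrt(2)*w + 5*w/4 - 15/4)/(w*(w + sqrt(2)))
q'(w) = (4*sqrt(2)*w^3 - 9*sqrt(2)*w^2 + 39*w^2/2 - 39*w + 8*sqrt(2)*w - 12*sqrt(2) + 5/4)/(w*(w + sqrt(2))) - (sqrt(2)*w^4 - 3*sqrt(2)*w^3 + 13*w^3/2 - 39*w^2/2 + 4*sqrt(2)*w^2 - 12*sqrt(2)*w + 5*w/4 - 15/4)/(w*(w + sqrt(2))^2) - (sqrt(2)*w^4 - 3*sqrt(2)*w^3 + 13*w^3/2 - 39*w^2/2 + 4*sqrt(2)*w^2 - 12*sqrt(2)*w + 5*w/4 - 15/4)/(w^2*(w + sqrt(2))) = (8*sqrt(2)*w^5 - 12*sqrt(2)*w^4 + 50*w^4 - 48*w^3 + 52*sqrt(2)*w^3 - 30*sqrt(2)*w^2 + 27*w^2 + 30*w + 15*sqrt(2))/(4*w^2*(w^2 + 2*sqrt(2)*w + 2))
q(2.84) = -1.35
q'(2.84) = 8.23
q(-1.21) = 24.13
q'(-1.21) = -169.76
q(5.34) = 28.04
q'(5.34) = 15.30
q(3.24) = 2.16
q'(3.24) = 9.35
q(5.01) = 23.14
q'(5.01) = 14.36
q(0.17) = -25.29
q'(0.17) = 89.69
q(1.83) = -8.28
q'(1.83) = 5.56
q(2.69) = -2.56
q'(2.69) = 7.82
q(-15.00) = 299.79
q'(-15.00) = -42.20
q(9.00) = 103.04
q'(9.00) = 25.68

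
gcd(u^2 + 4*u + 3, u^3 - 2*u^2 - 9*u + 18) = u + 3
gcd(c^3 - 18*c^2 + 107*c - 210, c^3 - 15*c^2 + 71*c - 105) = c^2 - 12*c + 35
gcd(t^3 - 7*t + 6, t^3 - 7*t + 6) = t^3 - 7*t + 6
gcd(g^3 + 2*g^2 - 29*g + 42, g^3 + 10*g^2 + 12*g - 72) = g - 2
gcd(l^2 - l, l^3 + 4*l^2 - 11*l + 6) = l - 1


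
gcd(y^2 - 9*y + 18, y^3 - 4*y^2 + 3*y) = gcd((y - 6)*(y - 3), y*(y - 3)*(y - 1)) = y - 3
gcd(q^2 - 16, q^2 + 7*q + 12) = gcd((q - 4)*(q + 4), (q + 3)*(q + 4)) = q + 4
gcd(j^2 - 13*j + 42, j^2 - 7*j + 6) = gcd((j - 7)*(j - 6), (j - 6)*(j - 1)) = j - 6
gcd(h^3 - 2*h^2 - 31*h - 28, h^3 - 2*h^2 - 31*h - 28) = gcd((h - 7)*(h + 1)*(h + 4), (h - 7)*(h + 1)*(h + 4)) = h^3 - 2*h^2 - 31*h - 28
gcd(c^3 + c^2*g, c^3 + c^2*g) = c^3 + c^2*g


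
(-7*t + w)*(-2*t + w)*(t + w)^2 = 14*t^4 + 19*t^3*w - 3*t^2*w^2 - 7*t*w^3 + w^4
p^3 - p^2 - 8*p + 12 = (p - 2)^2*(p + 3)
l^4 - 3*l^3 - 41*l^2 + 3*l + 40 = (l - 8)*(l - 1)*(l + 1)*(l + 5)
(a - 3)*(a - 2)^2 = a^3 - 7*a^2 + 16*a - 12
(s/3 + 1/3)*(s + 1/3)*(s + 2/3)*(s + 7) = s^4/3 + 3*s^3 + 137*s^2/27 + 79*s/27 + 14/27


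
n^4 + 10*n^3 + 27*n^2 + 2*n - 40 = (n - 1)*(n + 2)*(n + 4)*(n + 5)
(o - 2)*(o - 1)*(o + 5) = o^3 + 2*o^2 - 13*o + 10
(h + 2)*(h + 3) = h^2 + 5*h + 6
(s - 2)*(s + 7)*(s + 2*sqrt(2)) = s^3 + 2*sqrt(2)*s^2 + 5*s^2 - 14*s + 10*sqrt(2)*s - 28*sqrt(2)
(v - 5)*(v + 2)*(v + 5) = v^3 + 2*v^2 - 25*v - 50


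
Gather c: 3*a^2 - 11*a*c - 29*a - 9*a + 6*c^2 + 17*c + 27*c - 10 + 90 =3*a^2 - 38*a + 6*c^2 + c*(44 - 11*a) + 80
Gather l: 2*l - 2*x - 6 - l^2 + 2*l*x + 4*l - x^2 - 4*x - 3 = -l^2 + l*(2*x + 6) - x^2 - 6*x - 9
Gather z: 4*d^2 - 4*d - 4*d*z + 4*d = 4*d^2 - 4*d*z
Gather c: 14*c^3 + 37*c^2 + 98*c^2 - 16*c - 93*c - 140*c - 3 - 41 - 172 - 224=14*c^3 + 135*c^2 - 249*c - 440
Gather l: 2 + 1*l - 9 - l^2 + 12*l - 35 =-l^2 + 13*l - 42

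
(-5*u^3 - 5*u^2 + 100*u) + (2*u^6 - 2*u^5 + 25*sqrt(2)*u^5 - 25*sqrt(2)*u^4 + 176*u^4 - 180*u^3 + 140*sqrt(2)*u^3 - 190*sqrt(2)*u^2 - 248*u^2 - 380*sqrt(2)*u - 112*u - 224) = 2*u^6 - 2*u^5 + 25*sqrt(2)*u^5 - 25*sqrt(2)*u^4 + 176*u^4 - 185*u^3 + 140*sqrt(2)*u^3 - 190*sqrt(2)*u^2 - 253*u^2 - 380*sqrt(2)*u - 12*u - 224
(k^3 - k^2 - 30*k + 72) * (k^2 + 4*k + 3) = k^5 + 3*k^4 - 31*k^3 - 51*k^2 + 198*k + 216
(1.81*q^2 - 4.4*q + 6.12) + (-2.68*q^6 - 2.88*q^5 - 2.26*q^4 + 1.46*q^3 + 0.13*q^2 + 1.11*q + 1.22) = -2.68*q^6 - 2.88*q^5 - 2.26*q^4 + 1.46*q^3 + 1.94*q^2 - 3.29*q + 7.34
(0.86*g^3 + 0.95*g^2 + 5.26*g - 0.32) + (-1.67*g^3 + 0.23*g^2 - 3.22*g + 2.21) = -0.81*g^3 + 1.18*g^2 + 2.04*g + 1.89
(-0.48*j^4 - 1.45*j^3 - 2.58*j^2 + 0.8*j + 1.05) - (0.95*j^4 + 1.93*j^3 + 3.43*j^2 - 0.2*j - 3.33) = -1.43*j^4 - 3.38*j^3 - 6.01*j^2 + 1.0*j + 4.38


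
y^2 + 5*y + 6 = (y + 2)*(y + 3)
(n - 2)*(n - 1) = n^2 - 3*n + 2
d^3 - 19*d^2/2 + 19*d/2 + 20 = (d - 8)*(d - 5/2)*(d + 1)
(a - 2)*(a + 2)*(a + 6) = a^3 + 6*a^2 - 4*a - 24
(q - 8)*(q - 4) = q^2 - 12*q + 32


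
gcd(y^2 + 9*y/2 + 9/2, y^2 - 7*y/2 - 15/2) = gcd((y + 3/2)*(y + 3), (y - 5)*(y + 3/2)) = y + 3/2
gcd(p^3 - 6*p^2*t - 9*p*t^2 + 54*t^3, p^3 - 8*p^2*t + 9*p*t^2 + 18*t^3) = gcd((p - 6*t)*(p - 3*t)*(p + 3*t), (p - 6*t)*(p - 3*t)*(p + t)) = p^2 - 9*p*t + 18*t^2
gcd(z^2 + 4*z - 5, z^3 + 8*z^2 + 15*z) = z + 5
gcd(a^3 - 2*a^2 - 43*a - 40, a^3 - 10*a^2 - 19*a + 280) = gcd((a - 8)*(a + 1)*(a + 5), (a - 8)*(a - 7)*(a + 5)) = a^2 - 3*a - 40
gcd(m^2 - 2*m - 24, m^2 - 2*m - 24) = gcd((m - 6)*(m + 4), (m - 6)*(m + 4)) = m^2 - 2*m - 24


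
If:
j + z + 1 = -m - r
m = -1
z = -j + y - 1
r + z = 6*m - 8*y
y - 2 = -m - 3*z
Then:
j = -18/5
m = -1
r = 11/5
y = -6/5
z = 7/5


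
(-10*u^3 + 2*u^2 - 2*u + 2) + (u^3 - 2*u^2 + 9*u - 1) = -9*u^3 + 7*u + 1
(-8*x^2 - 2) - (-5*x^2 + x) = -3*x^2 - x - 2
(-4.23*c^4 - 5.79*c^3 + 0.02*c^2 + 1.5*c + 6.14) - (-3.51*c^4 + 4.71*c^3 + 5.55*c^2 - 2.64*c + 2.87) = -0.720000000000001*c^4 - 10.5*c^3 - 5.53*c^2 + 4.14*c + 3.27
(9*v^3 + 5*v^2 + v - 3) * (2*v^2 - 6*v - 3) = 18*v^5 - 44*v^4 - 55*v^3 - 27*v^2 + 15*v + 9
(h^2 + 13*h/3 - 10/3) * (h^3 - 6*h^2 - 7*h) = h^5 - 5*h^4/3 - 109*h^3/3 - 31*h^2/3 + 70*h/3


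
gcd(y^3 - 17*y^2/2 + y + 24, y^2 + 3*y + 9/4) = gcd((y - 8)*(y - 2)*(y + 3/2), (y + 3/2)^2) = y + 3/2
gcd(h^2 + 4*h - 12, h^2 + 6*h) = h + 6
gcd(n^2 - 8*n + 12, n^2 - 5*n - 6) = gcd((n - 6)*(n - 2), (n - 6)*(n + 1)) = n - 6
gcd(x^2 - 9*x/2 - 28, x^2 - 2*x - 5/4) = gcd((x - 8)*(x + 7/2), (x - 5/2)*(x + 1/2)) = 1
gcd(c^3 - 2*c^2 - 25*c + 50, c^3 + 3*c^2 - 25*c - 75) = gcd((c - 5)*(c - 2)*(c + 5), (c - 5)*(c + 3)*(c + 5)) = c^2 - 25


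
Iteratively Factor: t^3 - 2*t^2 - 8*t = (t)*(t^2 - 2*t - 8) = t*(t + 2)*(t - 4)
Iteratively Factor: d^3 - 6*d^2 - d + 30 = (d - 5)*(d^2 - d - 6) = (d - 5)*(d + 2)*(d - 3)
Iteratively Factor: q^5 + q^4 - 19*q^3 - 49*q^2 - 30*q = (q - 5)*(q^4 + 6*q^3 + 11*q^2 + 6*q) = (q - 5)*(q + 1)*(q^3 + 5*q^2 + 6*q) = q*(q - 5)*(q + 1)*(q^2 + 5*q + 6) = q*(q - 5)*(q + 1)*(q + 3)*(q + 2)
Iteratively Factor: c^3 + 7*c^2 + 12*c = (c + 4)*(c^2 + 3*c) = (c + 3)*(c + 4)*(c)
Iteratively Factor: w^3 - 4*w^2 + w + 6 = (w + 1)*(w^2 - 5*w + 6) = (w - 2)*(w + 1)*(w - 3)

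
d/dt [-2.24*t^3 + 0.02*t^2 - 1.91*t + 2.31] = -6.72*t^2 + 0.04*t - 1.91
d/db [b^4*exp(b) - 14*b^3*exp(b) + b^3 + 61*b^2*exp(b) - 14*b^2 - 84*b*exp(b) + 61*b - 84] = b^4*exp(b) - 10*b^3*exp(b) + 19*b^2*exp(b) + 3*b^2 + 38*b*exp(b) - 28*b - 84*exp(b) + 61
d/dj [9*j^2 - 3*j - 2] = 18*j - 3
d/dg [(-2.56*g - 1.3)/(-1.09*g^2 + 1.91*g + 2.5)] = (2.7904*g^2 - 4.8896*g - (2.18*g - 1.91)*(2.56*g + 1.3) - 6.4)/(-1.09*g^2 + 1.91*g + 2.5)^2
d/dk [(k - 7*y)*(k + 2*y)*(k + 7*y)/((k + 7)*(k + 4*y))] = (-(k + 7)*(k - 7*y)*(k + 2*y)*(k + 7*y) + (k + 7)*(k + 4*y)*((k - 7*y)*(k + 2*y) + (k - 7*y)*(k + 7*y) + (k + 2*y)*(k + 7*y)) - (k - 7*y)*(k + 2*y)*(k + 4*y)*(k + 7*y))/((k + 7)^2*(k + 4*y)^2)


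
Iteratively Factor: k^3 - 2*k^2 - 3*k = (k + 1)*(k^2 - 3*k) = (k - 3)*(k + 1)*(k)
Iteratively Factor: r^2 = (r)*(r)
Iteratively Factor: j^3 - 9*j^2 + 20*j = (j - 4)*(j^2 - 5*j) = j*(j - 4)*(j - 5)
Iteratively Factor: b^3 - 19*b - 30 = (b + 3)*(b^2 - 3*b - 10) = (b - 5)*(b + 3)*(b + 2)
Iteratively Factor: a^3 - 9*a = (a + 3)*(a^2 - 3*a) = a*(a + 3)*(a - 3)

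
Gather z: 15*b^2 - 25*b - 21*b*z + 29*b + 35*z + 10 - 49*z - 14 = 15*b^2 + 4*b + z*(-21*b - 14) - 4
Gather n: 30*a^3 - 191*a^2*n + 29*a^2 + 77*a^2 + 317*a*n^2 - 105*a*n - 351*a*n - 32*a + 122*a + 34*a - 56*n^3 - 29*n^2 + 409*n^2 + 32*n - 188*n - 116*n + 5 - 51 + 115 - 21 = 30*a^3 + 106*a^2 + 124*a - 56*n^3 + n^2*(317*a + 380) + n*(-191*a^2 - 456*a - 272) + 48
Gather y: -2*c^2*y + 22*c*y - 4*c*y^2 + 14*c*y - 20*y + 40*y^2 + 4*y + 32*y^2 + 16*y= y^2*(72 - 4*c) + y*(-2*c^2 + 36*c)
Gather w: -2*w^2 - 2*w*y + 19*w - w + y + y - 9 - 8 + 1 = -2*w^2 + w*(18 - 2*y) + 2*y - 16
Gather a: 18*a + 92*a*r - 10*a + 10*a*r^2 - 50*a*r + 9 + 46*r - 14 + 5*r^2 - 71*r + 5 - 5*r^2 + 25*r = a*(10*r^2 + 42*r + 8)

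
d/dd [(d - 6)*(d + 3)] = 2*d - 3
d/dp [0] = 0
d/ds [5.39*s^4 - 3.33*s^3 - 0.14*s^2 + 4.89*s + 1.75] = 21.56*s^3 - 9.99*s^2 - 0.28*s + 4.89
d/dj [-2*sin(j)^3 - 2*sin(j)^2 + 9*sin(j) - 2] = (-6*sin(j)^2 - 4*sin(j) + 9)*cos(j)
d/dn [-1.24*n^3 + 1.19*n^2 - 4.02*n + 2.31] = -3.72*n^2 + 2.38*n - 4.02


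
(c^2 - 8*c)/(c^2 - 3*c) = (c - 8)/(c - 3)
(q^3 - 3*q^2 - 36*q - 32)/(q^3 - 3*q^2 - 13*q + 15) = (q^3 - 3*q^2 - 36*q - 32)/(q^3 - 3*q^2 - 13*q + 15)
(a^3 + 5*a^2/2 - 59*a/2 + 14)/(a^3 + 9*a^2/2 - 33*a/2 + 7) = (a - 4)/(a - 2)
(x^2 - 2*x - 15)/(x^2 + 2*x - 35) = (x + 3)/(x + 7)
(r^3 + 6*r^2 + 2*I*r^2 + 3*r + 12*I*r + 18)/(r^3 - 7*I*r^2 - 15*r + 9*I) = (r^2 + 3*r*(2 + I) + 18*I)/(r^2 - 6*I*r - 9)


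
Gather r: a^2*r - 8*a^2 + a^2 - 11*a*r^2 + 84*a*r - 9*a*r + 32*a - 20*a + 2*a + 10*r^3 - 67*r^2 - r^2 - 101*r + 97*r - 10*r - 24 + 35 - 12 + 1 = -7*a^2 + 14*a + 10*r^3 + r^2*(-11*a - 68) + r*(a^2 + 75*a - 14)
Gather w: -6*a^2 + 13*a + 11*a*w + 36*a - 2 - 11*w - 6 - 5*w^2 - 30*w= -6*a^2 + 49*a - 5*w^2 + w*(11*a - 41) - 8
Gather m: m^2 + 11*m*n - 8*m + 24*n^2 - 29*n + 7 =m^2 + m*(11*n - 8) + 24*n^2 - 29*n + 7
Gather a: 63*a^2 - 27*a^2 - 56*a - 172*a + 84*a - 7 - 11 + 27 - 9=36*a^2 - 144*a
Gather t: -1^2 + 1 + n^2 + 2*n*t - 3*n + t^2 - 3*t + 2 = n^2 - 3*n + t^2 + t*(2*n - 3) + 2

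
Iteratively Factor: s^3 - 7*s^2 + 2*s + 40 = (s + 2)*(s^2 - 9*s + 20) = (s - 4)*(s + 2)*(s - 5)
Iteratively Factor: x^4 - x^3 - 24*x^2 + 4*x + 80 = (x + 2)*(x^3 - 3*x^2 - 18*x + 40) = (x - 2)*(x + 2)*(x^2 - x - 20) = (x - 2)*(x + 2)*(x + 4)*(x - 5)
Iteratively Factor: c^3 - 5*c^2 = (c)*(c^2 - 5*c) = c^2*(c - 5)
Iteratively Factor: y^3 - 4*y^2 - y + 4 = (y + 1)*(y^2 - 5*y + 4) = (y - 1)*(y + 1)*(y - 4)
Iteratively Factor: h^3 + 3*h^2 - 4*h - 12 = (h - 2)*(h^2 + 5*h + 6) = (h - 2)*(h + 2)*(h + 3)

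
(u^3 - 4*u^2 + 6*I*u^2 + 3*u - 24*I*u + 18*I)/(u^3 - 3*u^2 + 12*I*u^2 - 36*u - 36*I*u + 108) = (u - 1)/(u + 6*I)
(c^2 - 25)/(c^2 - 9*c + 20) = (c + 5)/(c - 4)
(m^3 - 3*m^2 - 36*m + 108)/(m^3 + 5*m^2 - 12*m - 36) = (m - 6)/(m + 2)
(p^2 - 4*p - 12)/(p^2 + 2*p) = (p - 6)/p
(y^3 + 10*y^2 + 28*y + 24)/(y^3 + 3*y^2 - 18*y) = (y^2 + 4*y + 4)/(y*(y - 3))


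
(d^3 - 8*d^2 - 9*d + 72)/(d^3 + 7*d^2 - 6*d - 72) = (d^2 - 5*d - 24)/(d^2 + 10*d + 24)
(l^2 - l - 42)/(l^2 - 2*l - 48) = (l - 7)/(l - 8)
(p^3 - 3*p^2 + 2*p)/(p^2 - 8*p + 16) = p*(p^2 - 3*p + 2)/(p^2 - 8*p + 16)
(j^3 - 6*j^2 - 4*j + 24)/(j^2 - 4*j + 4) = (j^2 - 4*j - 12)/(j - 2)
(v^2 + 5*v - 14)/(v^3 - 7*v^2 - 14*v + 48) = (v + 7)/(v^2 - 5*v - 24)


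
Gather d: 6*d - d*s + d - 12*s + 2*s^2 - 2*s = d*(7 - s) + 2*s^2 - 14*s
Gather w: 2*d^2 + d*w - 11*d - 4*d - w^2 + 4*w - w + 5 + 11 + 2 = 2*d^2 - 15*d - w^2 + w*(d + 3) + 18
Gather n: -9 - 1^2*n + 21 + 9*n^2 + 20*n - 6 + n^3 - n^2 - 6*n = n^3 + 8*n^2 + 13*n + 6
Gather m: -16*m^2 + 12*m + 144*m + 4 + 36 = -16*m^2 + 156*m + 40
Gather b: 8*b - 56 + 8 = 8*b - 48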